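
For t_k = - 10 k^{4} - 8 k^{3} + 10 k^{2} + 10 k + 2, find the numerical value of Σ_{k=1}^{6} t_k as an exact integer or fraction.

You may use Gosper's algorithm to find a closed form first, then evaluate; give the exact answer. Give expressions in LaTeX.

Σ = -25146

Compute t_(k+1)/t_k: get (5*k**4 + 24*k**3 + 37*k**2 + 17*k - 2)/(5*k**4 + 4*k**3 - 5*k**2 - 5*k - 1).
Take A(k)=1, B(k)=1, C(k)=k**4 + 4*k**3/5 - k**2 - k - 1/5.
Solve (1)·f(k+1) − (1)·f(k) = k**4 + 4*k**3/5 - k**2 - k - 1/5.
deg f ≤ 5 (via 0,0,4).
A polynomial solution: f(k) = k*(k + 1)*(2*k**3 - 5*k**2 + k + 1)/10.
Certificate R = B(k−1)f/C = k*(2*k**3 - 5*k**2 + k + 1)/(2*(5*k**3 - k**2 - 4*k - 1)) gives s_k = k*(-2*k**4 + 3*k**3 + 4*k**2 - 2*k - 1).
Δs = -10*k**4 - 8*k**3 + 10*k**2 + 10*k + 2, as required.
Sum = s_(7) − s_(1); s_(7) = -25144, s_(1) = 2 ⇒ -25146.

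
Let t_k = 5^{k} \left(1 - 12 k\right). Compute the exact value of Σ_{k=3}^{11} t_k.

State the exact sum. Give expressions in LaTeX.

Σ = -7812499375

r(k) = 5*(12*k + 11)/(12*k - 1) after simplifying.
Gosper form: A/B · C(k+1)/C(k) with A=5, B=1, C=k - 1/12.
Need (5)·f(k+1) − (1)·f(k) = k - 1/12.
Degrees (0,0,1) ⇒ d ≤ 1.
Match coefficients ⇒ f(k) = (3*k - 4)/12.
Get s_k = R·t_k = 5**k*(4 - 3*k) with R(k) = B(k−1)f(k)/C(k) = (3*k - 4)/(12*k - 1).
Δs = 5**k*(1 - 12*k), as required.
Sum = s_(12) − s_(3); s_(12) = -7812500000, s_(3) = -625 ⇒ -7812499375.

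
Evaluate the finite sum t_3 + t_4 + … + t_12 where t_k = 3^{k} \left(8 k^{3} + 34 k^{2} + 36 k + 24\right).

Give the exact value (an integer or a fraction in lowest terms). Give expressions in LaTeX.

The ratio is 3*(4*k**3 + 29*k**2 + 64*k + 51)/(4*k**3 + 17*k**2 + 18*k + 12).
Take A(k)=3, B(k)=1, C(k)=k**3 + 17*k**2/4 + 9*k/2 + 3.
Need (3)·f(k+1) − (1)·f(k) = k**3 + 17*k**2/4 + 9*k/2 + 3.
deg f ≤ 3 (via 0,0,3).
A polynomial solution: f(k) = (4*k**3 - k**2 + 3*k + 3)/8.
Get s_k = R·t_k = 3**k*(4*k**3 - k**2 + 3*k + 3) with R(k) = B(k−1)f(k)/C(k) = (4*k**3 - k**2 + 3*k + 3)/(2*(4*k**3 + 17*k**2 + 18*k + 12)).
Δs = 3**k*(8*k**3 + 34*k**2 + 36*k + 24), as required.
Σ_(k=3)^(12) t_k = s_(13) − s_(3) = 13808431503 − (2997) = 13808428506.

Σ = 13808428506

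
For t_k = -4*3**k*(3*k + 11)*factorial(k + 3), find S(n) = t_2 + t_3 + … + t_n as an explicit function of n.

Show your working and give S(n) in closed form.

Compute t_(k+1)/t_k: get 3*(k + 4)*(3*k + 14)/(3*k + 11).
Factor: A=3*k + 12; B=1; C=k + 11/3.
Solve (3*k + 12)·f(k+1) − (1)·f(k) = k + 11/3.
Bound: deg f ≤ 0.
Coefficient equations give f(k) = 1/3.
Certificate R = B(k−1)f/C = 1/(3*k + 11) gives s_k = -4*3**k*factorial(k + 3).
s_(k+1) − s_k = -4*3**k*(3*k + 11)*factorial(k + 3) = t_k.
Telescope: S(n) = s_(n+1) − s_(2) = -12*3**n*factorial(n + 4) − (-4320) = -12*3**n*factorial(n + 4) + 4320.

S(n) = -12*3**n*factorial(n + 4) + 4320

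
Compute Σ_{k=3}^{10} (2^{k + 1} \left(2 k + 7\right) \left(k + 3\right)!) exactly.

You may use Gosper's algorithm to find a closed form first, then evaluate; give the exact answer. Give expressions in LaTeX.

t_(k+1)/t_k = 2*(k + 4)*(2*k + 9)/(2*k + 7).
So A=2*k + 8 and B=1, with C=k + 7/2.
f must satisfy (2*k + 8)·f(k+1) − (1)·f(k) = k + 7/2.
d = 0 from the (1,0,1) case.
A polynomial solution: f(k) = 1/2.
Certificate R = B(k−1)f/C = 1/(2*k + 7) gives s_k = 2**(k + 1)*factorial(k + 3).
s_(k+1) − s_k = 2**(k + 1)*(2*k + 7)*factorial(k + 3) = t_k.
Σ_(k=3)^(10) t_k = s_(11) − s_(3) = 357082280755200 − (11520) = 357082280743680.

Σ = 357082280743680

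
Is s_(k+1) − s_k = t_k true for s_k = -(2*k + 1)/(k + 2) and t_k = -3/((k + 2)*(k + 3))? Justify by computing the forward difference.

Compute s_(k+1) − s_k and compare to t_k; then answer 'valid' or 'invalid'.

valid (s_(k+1) − s_k reduces to t_k)

s_(k+1) = (-2*k - 3)/(k + 3)
s_(k+1) − s_k = -3/(k**2 + 5*k + 6)
(s_(k+1) − s_k) − t_k = 0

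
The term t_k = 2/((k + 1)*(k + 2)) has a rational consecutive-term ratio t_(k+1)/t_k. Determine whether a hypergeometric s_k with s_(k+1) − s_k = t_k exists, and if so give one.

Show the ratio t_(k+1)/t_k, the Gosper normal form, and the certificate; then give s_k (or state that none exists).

s_k = 2*k/(k + 1)

Step 1: r(k) = (k + 1)/(k + 3).
Factor: A=k + 1; B=k + 3; C=1.
f must satisfy (k + 1)·f(k+1) − (k + 2)·f(k) = 1.
deg f ≤ 1 (via 1,1,0).
Match coefficients ⇒ f(k) = k.
So s_k = (B(k−1)f/C)·t_k = (k*(k + 2))·t_k = 2*k/(k + 1).
Check: Δs_k = 2/(k**2 + 3*k + 2). ✓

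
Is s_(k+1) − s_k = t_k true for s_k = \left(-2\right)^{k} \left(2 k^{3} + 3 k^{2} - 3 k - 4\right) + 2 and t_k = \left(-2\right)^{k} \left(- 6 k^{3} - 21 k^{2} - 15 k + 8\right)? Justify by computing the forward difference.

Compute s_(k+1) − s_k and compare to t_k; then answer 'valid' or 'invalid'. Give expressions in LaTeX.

Valid — Δs_k = t_k.

s_(k+1) = 2*(-2)**k*(3*k - 2*(k + 1)**3 - 3*(k + 1)**2 + 7) + 2
s_(k+1) − s_k = (-2)**k*(-6*k**3 - 21*k**2 - 15*k + 8)
(s_(k+1) − s_k) − t_k = 0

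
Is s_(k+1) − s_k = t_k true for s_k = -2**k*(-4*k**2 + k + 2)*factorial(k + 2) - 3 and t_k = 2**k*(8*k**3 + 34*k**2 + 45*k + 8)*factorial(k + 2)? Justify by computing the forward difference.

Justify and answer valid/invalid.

valid; difference matches t_k

s_(k+1) = -2**(k + 1)*(k - 4*(k + 1)**2 + 3)*factorial(k + 3) - 3
s_(k+1) − s_k = 2**k*(8*k**3 + 34*k**2 + 45*k + 8)*factorial(k + 2)
(s_(k+1) − s_k) − t_k = 0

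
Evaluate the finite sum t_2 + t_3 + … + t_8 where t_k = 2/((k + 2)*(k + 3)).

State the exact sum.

Σ = 7/22

r(k) = (k + 2)/(k + 4) after simplifying.
Gosper form: A/B · C(k+1)/C(k) with A=k + 2, B=k + 4, C=1.
f must satisfy (k + 2)·f(k+1) − (k + 3)·f(k) = 1.
From deg A=1, deg B=1, deg C=0: d=1.
Solve for f: f(k) = k/2 (degree 1 ≤ 1).
Certificate R = B(k−1)f/C = k*(k + 3)/2 gives s_k = k/(k + 2).
Verify: 2/(k**2 + 5*k + 6) matches t_k.
Σ_(k=2)^(8) t_k = s_(9) − s_(2) = 9/11 − (1/2) = 7/22.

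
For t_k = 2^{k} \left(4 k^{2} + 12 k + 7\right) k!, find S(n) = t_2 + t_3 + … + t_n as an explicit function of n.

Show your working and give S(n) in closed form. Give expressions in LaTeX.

Compute t_(k+1)/t_k: get 2*(4*k**3 + 24*k**2 + 43*k + 23)/(4*k**2 + 12*k + 7).
Gosper form: A/B · C(k+1)/C(k) with A=2*k + 2, B=1, C=k**2 + 3*k + 7/4.
Solve (2*k + 2)·f(k+1) − (1)·f(k) = k**2 + 3*k + 7/4.
deg f ≤ 1 (via 1,0,2).
Solving with deg f ≤ 1: f(k) = (2*k + 3)/4.
Then R = B(k−1)f/C = (2*k + 3)/(4*k**2 + 12*k + 7), so s_k = R(k)·t_k = 2**k*(2*k + 3)*factorial(k).
Check: Δs_k = 2**k*(4*k**2 + 12*k + 7)*factorial(k). ✓
s_(n+1) = 2**(n + 1)*(2*n + 5)*factorial(n + 1) and s_(2) = 56, so S(n) = 4*2**n*n**2*factorial(n) + 14*2**n*n*factorial(n) + 10*2**n*factorial(n) - 56.

S(n) = 4 \cdot 2^{n} n^{2} n! + 14 \cdot 2^{n} n n! + 10 \cdot 2^{n} n! - 56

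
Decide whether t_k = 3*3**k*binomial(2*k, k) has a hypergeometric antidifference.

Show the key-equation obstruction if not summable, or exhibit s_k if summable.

No. Not Gosper-summable.

Compute t_(k+1)/t_k: get 6*(2*k + 1)/(k + 1).
So A=12*k + 6 and B=k + 1, with C=1.
f must satisfy (12*k + 6)·f(k+1) − (k)·f(k) = 1.
d = -1 from the (1,1,0) case.
Negative degree bound (-1): no f exists, t_k not Gosper-summable.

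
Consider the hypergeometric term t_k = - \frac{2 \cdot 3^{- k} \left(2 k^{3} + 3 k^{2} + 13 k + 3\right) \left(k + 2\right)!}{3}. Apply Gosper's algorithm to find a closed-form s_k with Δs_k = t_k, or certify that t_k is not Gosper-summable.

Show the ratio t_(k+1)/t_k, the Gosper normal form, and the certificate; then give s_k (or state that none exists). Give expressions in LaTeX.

s_k = - 2 \cdot 3^{- k} k \left(2 k - 1\right) \left(k + 2\right)!

The ratio is (2*k**4 + 15*k**3 + 52*k**2 + 96*k + 63)/(3*(2*k**3 + 3*k**2 + 13*k + 3)).
Normal form (A,B,C) = (k/3 + 1, 1, k**3 + 3*k**2/2 + 13*k/2 + 3/2).
Need (k/3 + 1)·f(k+1) − (1)·f(k) = k**3 + 3*k**2/2 + 13*k/2 + 3/2.
d = 2 from the (1,0,3) case.
Solving with deg f ≤ 2: f(k) = 3*k*(2*k - 1)/2.
Then R = B(k−1)f/C = 3*k*(2*k - 1)/(2*k**3 + 3*k**2 + 13*k + 3), so s_k = R(k)·t_k = -2*k*(2*k - 1)*factorial(k + 2)/3**k.
s_(k+1) − s_k = -2*(2*k**3 + 3*k**2 + 13*k + 3)*factorial(k + 2)/(3*3**k) = t_k.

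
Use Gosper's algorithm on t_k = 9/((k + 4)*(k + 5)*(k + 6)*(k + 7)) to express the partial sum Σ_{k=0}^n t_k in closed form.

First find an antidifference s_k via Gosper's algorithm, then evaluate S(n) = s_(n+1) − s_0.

S(n) = (n**3 + 18*n**2 + 107*n + 90)/(40*(n**3 + 18*n**2 + 107*n + 210))

Step 1: r(k) = (k + 4)/(k + 8).
Normal form (A,B,C) = (k + 4, k + 8, 1).
f must satisfy (k + 4)·f(k+1) − (k + 7)·f(k) = 1.
Bound: deg f ≤ 3.
Solve for f: f(k) = k*(k**2 + 15*k + 74)/360 (degree 3 ≤ 3).
Get s_k = R·t_k = k*(k**2 + 15*k + 74)/(40*(k + 4)*(k + 5)*(k + 6)) with R(k) = B(k−1)f(k)/C(k) = k*(k + 7)*(k**2 + 15*k + 74)/360.
s_(k+1) − s_k = 9/(k**4 + 22*k**3 + 179*k**2 + 638*k + 840) = t_k.
s_(n+1) = (n**3 + 18*n**2 + 107*n + 90)/(40*(n**3 + 18*n**2 + 107*n + 210)) and s_(0) = 0, so S(n) = (n**3 + 18*n**2 + 107*n + 90)/(40*(n**3 + 18*n**2 + 107*n + 210)).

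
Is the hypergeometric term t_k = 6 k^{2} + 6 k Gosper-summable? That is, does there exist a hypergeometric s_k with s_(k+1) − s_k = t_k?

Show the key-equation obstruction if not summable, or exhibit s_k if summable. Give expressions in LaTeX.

Ratio r(k) = (k + 2)/k.
Normal form (A,B,C) = (1, 1, k**2 + k).
Key eq: (1)·f(k+1) = (1)·f(k) + (k**2 + k).
Bound: deg f ≤ 3.
Solve for f: f(k) = k*(k - 1)*(k + 1)/3 (degree 3 ≤ 3).
Then R = B(k−1)f/C = (k - 1)/3, so s_k = R(k)·t_k = 2*k*(k**2 - 1).
s_(k+1) − s_k = 6*k*(k + 1) = t_k.

Yes. s_k = 2 k \left(k^{2} - 1\right).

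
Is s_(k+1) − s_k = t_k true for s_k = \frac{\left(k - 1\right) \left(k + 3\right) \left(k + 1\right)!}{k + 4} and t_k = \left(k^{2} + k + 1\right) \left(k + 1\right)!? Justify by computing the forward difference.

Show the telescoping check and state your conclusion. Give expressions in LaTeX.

s_(k+1) = k*(k + 4)*factorial(k + 2)/(k + 5)
s_(k+1) − s_k = (k**4 + 9*k**3 + 25*k**2 + 25*k + 15)*factorial(k + 1)/((k + 4)*(k + 5))
(s_(k+1) − s_k) − t_k = -(k**3 + 5*k**2 + 4*k + 5)*factorial(k + 1)/((k + 4)*(k + 5))

Invalid: residual - \frac{\left(k^{3} + 5 k^{2} + 4 k + 5\right) \left(k + 1\right)!}{\left(k + 4\right) \left(k + 5\right)} ≠ 0.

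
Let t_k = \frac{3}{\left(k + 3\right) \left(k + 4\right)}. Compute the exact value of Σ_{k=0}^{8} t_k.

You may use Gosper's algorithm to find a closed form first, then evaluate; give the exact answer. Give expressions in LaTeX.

r(k) = (k + 3)/(k + 5) after simplifying.
So A=k + 3 and B=k + 5, with C=1.
f must satisfy (k + 3)·f(k+1) − (k + 4)·f(k) = 1.
d = 1 from the (1,1,0) case.
Solving with deg f ≤ 1: f(k) = k/3.
R(k) = B(k−1)·f(k)/C(k) = k*(k + 4)/3; s_k = R·t_k = k/(k + 3).
Verify: 3/(k**2 + 7*k + 12) matches t_k.
Σ_(k=0)^(8) t_k = s_(9) − s_(0) = 3/4 − (0) = 3/4.

Σ = 3/4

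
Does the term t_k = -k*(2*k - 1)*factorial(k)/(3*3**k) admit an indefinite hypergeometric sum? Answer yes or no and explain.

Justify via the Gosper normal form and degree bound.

Yes. s_k = -(2*k + 1)*factorial(k)/3**k.

Ratio r(k) = (k + 1)**2*(2*k + 1)/(3*k*(2*k - 1)).
Take A(k)=k/3 + 1/3, B(k)=1, C(k)=k**2 - k/2.
Key eq: (k/3 + 1/3)·f(k+1) = (1)·f(k) + (k**2 - k/2).
Degrees (1,0,2) ⇒ d ≤ 1.
Match coefficients ⇒ f(k) = 3*(2*k + 1)/2.
R(k) = B(k−1)·f(k)/C(k) = 3*(2*k + 1)/(k*(2*k - 1)); s_k = R·t_k = -(2*k + 1)*factorial(k)/3**k.
Δs = -k*(2*k - 1)*factorial(k)/(3*3**k), as required.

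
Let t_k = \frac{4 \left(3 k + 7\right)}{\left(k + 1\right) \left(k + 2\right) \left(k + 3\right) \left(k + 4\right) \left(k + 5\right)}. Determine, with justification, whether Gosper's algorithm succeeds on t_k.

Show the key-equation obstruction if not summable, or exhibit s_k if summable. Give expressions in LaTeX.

Ratio r(k) = (k + 1)*(3*k + 10)/((k + 6)*(3*k + 7)).
Normal form (A,B,C) = (k + 1, k + 6, k + 7/3).
Need (k + 1)·f(k+1) − (k + 5)·f(k) = k + 7/3.
From deg A=1, deg B=1, deg C=1: d=4.
Match coefficients ⇒ f(k) = k*(k + 2)*(k**2 + 8*k + 19)/36.
So s_k = (B(k−1)f/C)·t_k = (k*(k + 2)*(k + 5)*(k**2 + 8*k + 19)/(12*(3*k + 7)))·t_k = k*(k**2 + 8*k + 19)/(3*(k**3 + 8*k**2 + 19*k + 12)).
Check: Δs_k = 4*(3*k + 7)/(k**5 + 15*k**4 + 85*k**3 + 225*k**2 + 274*k + 120). ✓

Yes. s_k = \frac{k \left(k^{2} + 8 k + 19\right)}{3 \left(k^{3} + 8 k^{2} + 19 k + 12\right)}.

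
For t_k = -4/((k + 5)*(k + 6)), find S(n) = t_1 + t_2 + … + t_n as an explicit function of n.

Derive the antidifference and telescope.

t_(k+1)/t_k = (k + 5)/(k + 7).
So A=k + 5 and B=k + 7, with C=1.
Solve (k + 5)·f(k+1) − (k + 6)·f(k) = 1.
deg f ≤ 1 (via 1,1,0).
A polynomial solution: f(k) = k/5.
Certificate R = B(k−1)f/C = k*(k + 6)/5 gives s_k = -4*k/(5*k + 25).
s_(k+1) − s_k = -4/(k**2 + 11*k + 30) = t_k.
Evaluate: s_(n+1) = 4*(-n - 1)/(5*(n + 6)); subtract s_(1) = -2/15 ⇒ S(n) = -2*n/(3*n + 18).

S(n) = -2*n/(3*n + 18)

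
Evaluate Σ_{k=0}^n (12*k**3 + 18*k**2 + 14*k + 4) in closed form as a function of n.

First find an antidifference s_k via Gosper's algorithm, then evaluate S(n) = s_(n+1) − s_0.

S(n) = 3*n**4 + 12*n**3 + 19*n**2 + 14*n + 4

r(k) = (6*k**3 + 27*k**2 + 43*k + 24)/(6*k**3 + 9*k**2 + 7*k + 2) after simplifying.
So A=1 and B=1, with C=k**3 + 3*k**2/2 + 7*k/6 + 1/3.
f must satisfy (1)·f(k+1) − (1)·f(k) = k**3 + 3*k**2/2 + 7*k/6 + 1/3.
Degrees (0,0,3) ⇒ d ≤ 4.
A polynomial solution: f(k) = k**2*(3*k**2 + 1)/12.
Then R = B(k−1)f/C = k**2*(3*k**2 + 1)/(2*(2*k + 1)*(3*k**2 + 3*k + 2)), so s_k = R(k)·t_k = 3*k**4 + k**2.
s_(k+1) − s_k = 12*k**3 + 18*k**2 + 14*k + 4 = t_k.
Evaluate: s_(n+1) = 3*n**4 + 12*n**3 + 19*n**2 + 14*n + 4; subtract s_(0) = 0 ⇒ S(n) = 3*n**4 + 12*n**3 + 19*n**2 + 14*n + 4.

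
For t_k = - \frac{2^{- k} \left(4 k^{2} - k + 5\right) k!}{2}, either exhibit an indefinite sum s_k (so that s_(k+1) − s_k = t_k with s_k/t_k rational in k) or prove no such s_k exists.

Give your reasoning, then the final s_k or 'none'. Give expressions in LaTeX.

s_k = - 2^{- k} \left(4 k - 1\right) k!

Compute t_(k+1)/t_k: get (k + 1)*(-k + 4*(k + 1)**2 + 4)/(2*(4*k**2 - k + 5)).
Normal form (A,B,C) = (k/2 + 1/2, 1, k**2 - k/4 + 5/4).
Key eq: (k/2 + 1/2)·f(k+1) = (1)·f(k) + (k**2 - k/4 + 5/4).
d = 1 from the (1,0,2) case.
Solve for f: f(k) = (4*k - 1)/2 (degree 1 ≤ 1).
So s_k = (B(k−1)f/C)·t_k = (2*(4*k - 1)/(4*k**2 - k + 5))·t_k = -(4*k - 1)*factorial(k)/2**k.
Check: Δs_k = -(4*k**2 - k + 5)*factorial(k)/(2*2**k). ✓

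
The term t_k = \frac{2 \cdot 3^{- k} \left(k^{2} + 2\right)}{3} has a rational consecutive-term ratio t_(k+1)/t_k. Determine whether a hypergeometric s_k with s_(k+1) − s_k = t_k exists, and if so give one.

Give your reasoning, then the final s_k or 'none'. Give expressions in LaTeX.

s_k = 3^{- k} \left(- k^{2} - k - 3\right)

The ratio is ((k + 1)**2 + 2)/(3*(k**2 + 2)).
Take A(k)=1/3, B(k)=1, C(k)=k**2 + 2.
Need (1/3)·f(k+1) − (1)·f(k) = k**2 + 2.
Bound: deg f ≤ 2.
A polynomial solution: f(k) = -3*(k**2 + k + 3)/2.
Certificate R = B(k−1)f/C = -3*(k**2 + k + 3)/(2*(k**2 + 2)) gives s_k = (-k**2 - k - 3)/3**k.
Δs = 2*(k**2 + 2)/(3*3**k), as required.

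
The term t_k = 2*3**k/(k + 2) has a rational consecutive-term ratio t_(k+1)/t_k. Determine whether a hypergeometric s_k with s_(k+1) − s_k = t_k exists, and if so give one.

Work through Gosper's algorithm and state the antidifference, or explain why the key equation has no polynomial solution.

no hypergeometric antidifference exists

t_(k+1)/t_k = 3*(k + 2)/(k + 3).
Factor: A=3*k + 6; B=k + 3; C=1.
f must satisfy (3*k + 6)·f(k+1) − (k + 2)·f(k) = 1.
deg f ≤ -1 (via 1,1,0).
Bound -1 < 0, so the key equation has no polynomial solution.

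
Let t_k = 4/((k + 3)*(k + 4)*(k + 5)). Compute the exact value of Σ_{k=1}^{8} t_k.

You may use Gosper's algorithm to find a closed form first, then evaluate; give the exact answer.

Ratio r(k) = (k + 3)/(k + 6).
A = k + 3, B = k + 6, C = 1.
Key eq: (k + 3)·f(k+1) = (k + 5)·f(k) + (1).
From deg A=1, deg B=1, deg C=0: d=2.
A polynomial solution: f(k) = k*(k + 7)/24.
R(k) = B(k−1)·f(k)/C(k) = k*(k + 5)*(k + 7)/24; s_k = R·t_k = k*(k + 7)/(6*(k + 3)*(k + 4)).
s_(k+1) − s_k = 4/(k**3 + 12*k**2 + 47*k + 60) = t_k.
Evaluate s at k=9 and k=1: 2/13 and 1/15; difference 17/195.

Σ = 17/195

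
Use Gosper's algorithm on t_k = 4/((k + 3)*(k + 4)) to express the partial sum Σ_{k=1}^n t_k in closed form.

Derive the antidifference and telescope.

t_(k+1)/t_k = (k + 3)/(k + 5).
So A=k + 3 and B=k + 5, with C=1.
Need (k + 3)·f(k+1) − (k + 4)·f(k) = 1.
deg f ≤ 1 (via 1,1,0).
Match coefficients ⇒ f(k) = k/3.
Then R = B(k−1)f/C = k*(k + 4)/3, so s_k = R(k)·t_k = 4*k/(3*(k + 3)).
Δs = 4/(k**2 + 7*k + 12), as required.
Evaluate: s_(n+1) = 4*(n + 1)/(3*(n + 4)); subtract s_(1) = 1/3 ⇒ S(n) = n/(n + 4).

S(n) = n/(n + 4)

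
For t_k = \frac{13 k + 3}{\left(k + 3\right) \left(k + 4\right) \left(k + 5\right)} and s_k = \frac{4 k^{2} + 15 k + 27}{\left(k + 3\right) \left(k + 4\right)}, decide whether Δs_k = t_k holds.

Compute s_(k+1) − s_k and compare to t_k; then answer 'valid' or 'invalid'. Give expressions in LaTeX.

Valid: the claim telescopes to t_k.

s_(k+1) = (15*k + 4*(k + 1)**2 + 42)/((k + 4)*(k + 5))
s_(k+1) − s_k = (13*k + 3)/(k**3 + 12*k**2 + 47*k + 60)
(s_(k+1) − s_k) − t_k = 0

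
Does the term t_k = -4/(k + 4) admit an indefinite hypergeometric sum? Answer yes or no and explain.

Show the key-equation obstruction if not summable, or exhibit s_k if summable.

No — t_k has no hypergeometric antidifference.

t_(k+1)/t_k = (k + 4)/(k + 5).
Normal form (A,B,C) = (k + 4, k + 5, 1).
Need (k + 4)·f(k+1) − (k + 4)·f(k) = 1.
Bound: deg f ≤ 0.
f = c0 ⇒ A·f(k+1) − B(k−1)·f(k) − C = -1. The system {-1 = 0} is inconsistent; no antidifference.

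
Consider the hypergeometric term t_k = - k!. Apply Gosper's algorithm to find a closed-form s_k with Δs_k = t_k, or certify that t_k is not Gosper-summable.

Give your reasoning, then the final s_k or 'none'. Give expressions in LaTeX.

none — t_k is not Gosper-summable

The ratio is k + 1.
Normal form (A,B,C) = (k + 1, 1, 1).
Need (k + 1)·f(k+1) − (1)·f(k) = 1.
Degrees (1,0,0) ⇒ d ≤ -1.
deg f ≤ -1 is impossible — no certificate.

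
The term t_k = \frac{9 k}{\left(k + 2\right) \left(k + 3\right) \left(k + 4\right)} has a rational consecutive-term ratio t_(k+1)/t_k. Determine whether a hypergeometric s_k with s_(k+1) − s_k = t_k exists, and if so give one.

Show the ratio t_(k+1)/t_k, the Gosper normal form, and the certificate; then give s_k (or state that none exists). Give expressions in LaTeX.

Step 1: r(k) = (k + 1)*(k + 2)/(k*(k + 5)).
Factor: A=k + 2; B=k + 5; C=k.
Need (k + 2)·f(k+1) − (k + 4)·f(k) = k.
From deg A=1, deg B=1, deg C=1: d=2.
Solving with deg f ≤ 2: f(k) = k*(k - 1)/6.
So s_k = (B(k−1)f/C)·t_k = ((k - 1)*(k + 4)/6)·t_k = 3*k*(k - 1)/(2*(k + 2)*(k + 3)).
s_(k+1) − s_k = 9*k/(k**3 + 9*k**2 + 26*k + 24) = t_k.

s_k = \frac{3 k \left(k - 1\right)}{2 \left(k + 2\right) \left(k + 3\right)}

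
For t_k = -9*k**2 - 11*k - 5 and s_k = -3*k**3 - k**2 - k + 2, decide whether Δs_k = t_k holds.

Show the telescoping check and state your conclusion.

s_(k+1) = -k - 3*(k + 1)**3 - (k + 1)**2 + 1
s_(k+1) − s_k = -9*k**2 - 11*k - 5
(s_(k+1) − s_k) − t_k = 0

valid; difference matches t_k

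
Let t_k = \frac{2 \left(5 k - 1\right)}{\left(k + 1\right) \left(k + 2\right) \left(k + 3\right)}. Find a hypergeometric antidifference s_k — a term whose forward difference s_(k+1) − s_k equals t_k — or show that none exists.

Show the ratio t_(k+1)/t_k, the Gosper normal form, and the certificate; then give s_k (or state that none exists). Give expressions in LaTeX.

r(k) = (k + 1)*(5*k + 4)/((k + 4)*(5*k - 1)) after simplifying.
Factor: A=k + 1; B=k + 4; C=k - 1/5.
Set up (k + 1)·f(k+1) − (k + 3)·f(k) − (k - 1/5) = 0.
deg f ≤ 2 (via 1,1,1).
Match coefficients ⇒ f(k) = k*(k - 2)/5.
So s_k = (B(k−1)f/C)·t_k = (k*(k - 2)*(k + 3)/(5*k - 1))·t_k = 2*k*(k - 2)/((k + 1)*(k + 2)).
Δs = 2*(5*k - 1)/(k**3 + 6*k**2 + 11*k + 6), as required.

s_k = \frac{2 k \left(k - 2\right)}{\left(k + 1\right) \left(k + 2\right)}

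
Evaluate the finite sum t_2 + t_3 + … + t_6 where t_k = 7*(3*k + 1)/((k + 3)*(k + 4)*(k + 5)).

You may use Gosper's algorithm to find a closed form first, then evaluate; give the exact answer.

The ratio is (k + 3)*(3*k + 4)/((k + 6)*(3*k + 1)).
Take A(k)=k + 3, B(k)=k + 6, C(k)=k + 1/3.
Need (k + 3)·f(k+1) − (k + 5)·f(k) = k + 1/3.
From deg A=1, deg B=1, deg C=1: d=2.
A polynomial solution: f(k) = k*(5*k - 1)/36.
Certificate R = B(k−1)f/C = k*(k + 5)*(5*k - 1)/(12*(3*k + 1)) gives s_k = 7*k*(5*k - 1)/(12*(k + 3)*(k + 4)).
Check: Δs_k = 7*(3*k + 1)/(k**3 + 12*k**2 + 47*k + 60). ✓
Σ_(k=2)^(6) t_k = s_(7) − s_(2) = 833/660 − (7/20) = 301/330.

Σ = 301/330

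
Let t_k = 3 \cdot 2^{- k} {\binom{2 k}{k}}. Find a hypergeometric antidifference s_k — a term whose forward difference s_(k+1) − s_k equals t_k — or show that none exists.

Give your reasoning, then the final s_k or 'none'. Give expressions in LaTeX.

none (Gosper's algorithm certifies no s_k)

The ratio is (2*k + 1)/(k + 1).
Take A(k)=2*k + 1, B(k)=k + 1, C(k)=1.
Need (2*k + 1)·f(k+1) − (k)·f(k) = 1.
Bound: deg f ≤ -1.
deg f ≤ -1 is impossible — no certificate.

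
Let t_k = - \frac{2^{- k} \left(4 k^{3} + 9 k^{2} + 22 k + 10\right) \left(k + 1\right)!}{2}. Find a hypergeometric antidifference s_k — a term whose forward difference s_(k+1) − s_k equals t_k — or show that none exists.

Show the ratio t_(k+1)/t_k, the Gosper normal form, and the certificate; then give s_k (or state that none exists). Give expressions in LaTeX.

t_(k+1)/t_k = (4*k**4 + 29*k**3 + 94*k**2 + 149*k + 90)/(2*(4*k**3 + 9*k**2 + 22*k + 10)).
Gosper form: A/B · C(k+1)/C(k) with A=k/2 + 1, B=1, C=k**3 + 9*k**2/4 + 11*k/2 + 5/2.
Need (k/2 + 1)·f(k+1) − (1)·f(k) = k**3 + 9*k**2/4 + 11*k/2 + 5/2.
deg f ≤ 2 (via 1,0,3).
A polynomial solution: f(k) = (4*k**2 + k + 1)/2.
Certificate R = B(k−1)f/C = 2*(4*k**2 + k + 1)/(4*k**3 + 9*k**2 + 22*k + 10) gives s_k = -(4*k**2 + k + 1)*factorial(k + 1)/2**k.
Verify: -(4*k**3 + 9*k**2 + 22*k + 10)*factorial(k + 1)/(2*2**k) matches t_k.

s_k = - 2^{- k} \left(4 k^{2} + k + 1\right) \left(k + 1\right)!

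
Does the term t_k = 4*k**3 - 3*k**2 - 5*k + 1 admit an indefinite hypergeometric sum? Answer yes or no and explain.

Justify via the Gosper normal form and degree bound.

Yes. s_k = k*(k**3 - 3*k**2 + 3).

Ratio r(k) = (4*k**3 + 9*k**2 + k - 3)/(4*k**3 - 3*k**2 - 5*k + 1).
So A=1 and B=1, with C=k**3 - 3*k**2/4 - 5*k/4 + 1/4.
Solve (1)·f(k+1) − (1)·f(k) = k**3 - 3*k**2/4 - 5*k/4 + 1/4.
From deg A=0, deg B=0, deg C=3: d=4.
Match coefficients ⇒ f(k) = k*(k**3 - 3*k**2 + 3)/4.
R(k) = B(k−1)·f(k)/C(k) = k*(k**3 - 3*k**2 + 3)/(4*k**3 - 3*k**2 - 5*k + 1); s_k = R·t_k = k*(k**3 - 3*k**2 + 3).
Verify: 4*k**3 - 3*k**2 - 5*k + 1 matches t_k.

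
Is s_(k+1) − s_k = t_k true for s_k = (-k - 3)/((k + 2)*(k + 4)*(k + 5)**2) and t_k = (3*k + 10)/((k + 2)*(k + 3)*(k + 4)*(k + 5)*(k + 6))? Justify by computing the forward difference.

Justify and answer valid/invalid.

s_(k+1) = (-k - 4)/((k + 3)*(k + 5)*(k + 6)**2)
s_(k+1) − s_k = (-(k + 2)*(k + 4)**2*(k + 5) + (k + 3)**2*(k + 6)**2)/((k + 2)*(k + 3)*(k + 4)*(k + 5)**2*(k + 6)**2)
(s_(k+1) − s_k) − t_k = 4*(-2*k**2 - 17*k - 34)/(k**7 + 31*k**6 + 405*k**5 + 2885*k**4 + 12074*k**3 + 29604*k**2 + 39240*k + 21600)

Invalid: residual 4*(-2*k**2 - 17*k - 34)/(k**7 + 31*k**6 + 405*k**5 + 2885*k**4 + 12074*k**3 + 29604*k**2 + 39240*k + 21600) ≠ 0.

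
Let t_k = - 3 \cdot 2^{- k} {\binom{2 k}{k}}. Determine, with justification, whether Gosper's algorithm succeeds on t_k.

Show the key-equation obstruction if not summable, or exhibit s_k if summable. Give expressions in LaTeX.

Step 1: r(k) = (2*k + 1)/(k + 1).
A = 2*k + 1, B = k + 1, C = 1.
Need (2*k + 1)·f(k+1) − (k)·f(k) = 1.
d = -1 from the (1,1,0) case.
Negative degree bound (-1): no f exists, t_k not Gosper-summable.

No — key equation has no polynomial f.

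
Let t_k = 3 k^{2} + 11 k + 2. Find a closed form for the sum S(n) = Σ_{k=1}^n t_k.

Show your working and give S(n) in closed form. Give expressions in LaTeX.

S(n) = n \left(n^{2} + 7 n + 8\right)

Step 1: r(k) = (3*k**2 + 17*k + 16)/(3*k**2 + 11*k + 2).
Factor: A=1; B=1; C=k**2 + 11*k/3 + 2/3.
Key eq: (1)·f(k+1) = (1)·f(k) + (k**2 + 11*k/3 + 2/3).
From deg A=0, deg B=0, deg C=2: d=3.
Match coefficients ⇒ f(k) = k*(k**2 + 4*k - 3)/3.
Get s_k = R·t_k = k*(k**2 + 4*k - 3) with R(k) = B(k−1)f(k)/C(k) = k*(k**2 + 4*k - 3)/(3*k**2 + 11*k + 2).
s_(k+1) − s_k = 3*k**2 + 11*k + 2 = t_k.
Σ_(k=1)^n t_k = s_(n+1) − s_(1) = (n**3 + 7*n**2 + 8*n + 2) − (2), i.e. n*(n**2 + 7*n + 8).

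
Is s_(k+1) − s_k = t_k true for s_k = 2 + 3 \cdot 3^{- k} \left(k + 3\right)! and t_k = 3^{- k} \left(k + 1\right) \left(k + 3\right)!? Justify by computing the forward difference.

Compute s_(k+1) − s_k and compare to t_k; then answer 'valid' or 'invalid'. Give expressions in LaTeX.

s_(k+1) = 3*3**(-k - 1)*factorial(k + 4) + 2
s_(k+1) − s_k = (k + 1)*factorial(k + 3)/3**k
(s_(k+1) − s_k) − t_k = 0

Valid — Δs_k = t_k.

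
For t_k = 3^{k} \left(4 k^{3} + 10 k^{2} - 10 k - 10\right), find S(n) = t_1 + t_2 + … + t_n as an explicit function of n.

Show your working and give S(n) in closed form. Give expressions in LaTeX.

The ratio is 3*(2*k**3 + 11*k**2 + 11*k - 3)/(2*k**3 + 5*k**2 - 5*k - 5).
So A=3 and B=1, with C=k**3 + 5*k**2/2 - 5*k/2 - 5/2.
f must satisfy (3)·f(k+1) − (1)·f(k) = k**3 + 5*k**2/2 - 5*k/2 - 5/2.
deg f ≤ 3 (via 0,0,3).
Match coefficients ⇒ f(k) = (2*k**3 - 4*k**2 - 2*k + 1)/4.
So s_k = (B(k−1)f/C)·t_k = ((2*k**3 - 4*k**2 - 2*k + 1)/(2*(2*k**3 + 5*k**2 - 5*k - 5)))·t_k = 3**k*(2*k**3 - 4*k**2 - 2*k + 1).
Check: Δs_k = 3**k*(4*k**3 + 10*k**2 - 10*k - 10). ✓
Evaluate: s_(n+1) = 3**(n + 1)*(2*n**3 + 2*n**2 - 4*n - 3); subtract s_(1) = -9 ⇒ S(n) = 6*3**n*n**3 + 6*3**n*n**2 - 12*3**n*n - 9*3**n + 9.

S(n) = 6 \cdot 3^{n} n^{3} + 6 \cdot 3^{n} n^{2} - 12 \cdot 3^{n} n - 9 \cdot 3^{n} + 9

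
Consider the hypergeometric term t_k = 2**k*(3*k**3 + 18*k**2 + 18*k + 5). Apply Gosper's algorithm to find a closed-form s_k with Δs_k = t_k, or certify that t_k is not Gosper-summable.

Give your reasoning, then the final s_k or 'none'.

s_k = 2**k*(3*k**3 - 1)

r(k) = 2*(3*k**3 + 27*k**2 + 63*k + 44)/(3*k**3 + 18*k**2 + 18*k + 5) after simplifying.
Factor: A=2; B=1; C=k**3 + 6*k**2 + 6*k + 5/3.
Set up (2)·f(k+1) − (1)·f(k) − (k**3 + 6*k**2 + 6*k + 5/3) = 0.
d = 3 from the (0,0,3) case.
Solving with deg f ≤ 3: f(k) = (3*k**3 - 1)/3.
R(k) = B(k−1)·f(k)/C(k) = (3*k**3 - 1)/(3*k**3 + 18*k**2 + 18*k + 5); s_k = R·t_k = 2**k*(3*k**3 - 1).
Check: Δs_k = 2**k*(-3*k**3 + 6*(k + 1)**3 - 1). ✓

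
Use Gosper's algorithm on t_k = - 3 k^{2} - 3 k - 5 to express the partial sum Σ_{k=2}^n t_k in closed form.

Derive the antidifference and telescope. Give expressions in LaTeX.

Compute t_(k+1)/t_k: get (3*k**2 + 9*k + 11)/(3*k**2 + 3*k + 5).
Take A(k)=1, B(k)=1, C(k)=k**2 + k + 5/3.
Set up (1)·f(k+1) − (1)·f(k) − (k**2 + k + 5/3) = 0.
Bound: deg f ≤ 3.
Match coefficients ⇒ f(k) = k*(k**2 + 4)/3.
R(k) = B(k−1)·f(k)/C(k) = k*(k**2 + 4)/(3*k**2 + 3*k + 5); s_k = R·t_k = k*(-k**2 - 4).
Δs = -3*k**2 - 3*k - 5, as required.
Σ_(k=2)^n t_k = s_(n+1) − s_(2) = (-n**3 - 3*n**2 - 7*n - 5) − (-16), i.e. -n**3 - 3*n**2 - 7*n + 11.

S(n) = - n^{3} - 3 n^{2} - 7 n + 11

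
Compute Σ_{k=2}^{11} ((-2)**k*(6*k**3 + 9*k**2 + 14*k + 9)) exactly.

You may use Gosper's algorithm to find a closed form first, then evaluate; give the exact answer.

r(k) = 2*(-6*k**3 - 27*k**2 - 50*k - 38)/(6*k**3 + 9*k**2 + 14*k + 9) after simplifying.
Normal form (A,B,C) = (-2, 1, k**3 + 3*k**2/2 + 7*k/3 + 3/2).
Need (-2)·f(k+1) − (1)·f(k) = k**3 + 3*k**2/2 + 7*k/3 + 3/2.
deg f ≤ 3 (via 0,0,3).
Solve for f: f(k) = -(2*k**3 - k**2 + 2*k + 1)/6 (degree 3 ≤ 3).
Certificate R = B(k−1)f/C = -(2*k**3 - k**2 + 2*k + 1)/(6*k**3 + 9*k**2 + 14*k + 9) gives s_k = (-2)**k*(-2*k**3 + k**2 - 2*k - 1).
s_(k+1) − s_k = (-2)**k*(6*k**3 + 9*k**2 + 14*k + 9) = t_k.
Evaluate s at k=12 and k=2: -13668352 and -68; difference -13668284.

Σ = -13668284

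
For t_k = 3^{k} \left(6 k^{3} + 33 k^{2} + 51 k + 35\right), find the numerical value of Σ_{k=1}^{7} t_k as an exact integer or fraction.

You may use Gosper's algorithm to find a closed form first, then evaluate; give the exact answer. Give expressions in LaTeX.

Compute t_(k+1)/t_k: get 3*(6*k**3 + 51*k**2 + 135*k + 125)/(6*k**3 + 33*k**2 + 51*k + 35).
Factor: A=3; B=1; C=k**3 + 11*k**2/2 + 17*k/2 + 35/6.
Key eq: (3)·f(k+1) = (1)·f(k) + (k**3 + 11*k**2/2 + 17*k/2 + 35/6).
d = 3 from the (0,0,3) case.
Solving with deg f ≤ 3: f(k) = (3*k**3 + 3*k**2 + 3*k + 4)/6.
R(k) = B(k−1)·f(k)/C(k) = (3*k**3 + 3*k**2 + 3*k + 4)/(6*k**3 + 33*k**2 + 51*k + 35); s_k = R·t_k = 3**k*(3*k**3 + 3*k**2 + 3*k + 4).
Check: Δs_k = 3**k*(6*k**3 + 33*k**2 + 51*k + 35). ✓
Sum = s_(8) − s_(1); s_(8) = 11521116, s_(1) = 39 ⇒ 11521077.

Σ = 11521077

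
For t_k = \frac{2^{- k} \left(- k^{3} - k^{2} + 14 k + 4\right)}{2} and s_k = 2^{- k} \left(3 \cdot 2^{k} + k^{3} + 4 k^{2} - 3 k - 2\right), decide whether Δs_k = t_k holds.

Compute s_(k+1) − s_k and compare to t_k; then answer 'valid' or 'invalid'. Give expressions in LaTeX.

s_(k+1) = (6*2**k + k**3 + 7*k**2 + 8*k)/(2*2**k)
s_(k+1) − s_k = (-k**3 - k**2 + 14*k + 4)/(2*2**k)
(s_(k+1) − s_k) − t_k = 0

valid; difference matches t_k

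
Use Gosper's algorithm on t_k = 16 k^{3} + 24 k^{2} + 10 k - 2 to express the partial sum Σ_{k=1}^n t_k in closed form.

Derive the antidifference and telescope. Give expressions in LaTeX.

S(n) = n \left(4 n^{3} + 16 n^{2} + 21 n + 7\right)

Step 1: r(k) = (8*k**3 + 36*k**2 + 53*k + 24)/(8*k**3 + 12*k**2 + 5*k - 1).
Gosper form: A/B · C(k+1)/C(k) with A=1, B=1, C=k**3 + 3*k**2/2 + 5*k/8 - 1/8.
Key eq: (1)·f(k+1) = (1)·f(k) + (k**3 + 3*k**2/2 + 5*k/8 - 1/8).
deg f ≤ 4 (via 0,0,3).
Solve for f: f(k) = k*(4*k**3 - 3*k - 3)/16 (degree 4 ≤ 4).
Get s_k = R·t_k = k*(4*k**3 - 3*k - 3) with R(k) = B(k−1)f(k)/C(k) = k*(4*k**3 - 3*k - 3)/(2*(8*k**3 + 12*k**2 + 5*k - 1)).
s_(k+1) − s_k = 16*k**3 + 24*k**2 + 10*k - 2 = t_k.
Evaluate: s_(n+1) = 4*n**4 + 16*n**3 + 21*n**2 + 7*n - 2; subtract s_(1) = -2 ⇒ S(n) = n*(4*n**3 + 16*n**2 + 21*n + 7).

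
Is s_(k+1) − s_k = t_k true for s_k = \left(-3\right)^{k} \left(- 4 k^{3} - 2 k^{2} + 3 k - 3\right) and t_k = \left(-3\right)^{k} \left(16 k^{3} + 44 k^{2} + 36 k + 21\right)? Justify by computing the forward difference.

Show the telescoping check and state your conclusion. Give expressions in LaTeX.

s_(k+1) = 3*(-3)**k*(4*k**3 + 14*k**2 + 13*k + 6)
s_(k+1) − s_k = (-3)**k*(16*k**3 + 44*k**2 + 36*k + 21)
(s_(k+1) − s_k) − t_k = 0

Valid — Δs_k = t_k.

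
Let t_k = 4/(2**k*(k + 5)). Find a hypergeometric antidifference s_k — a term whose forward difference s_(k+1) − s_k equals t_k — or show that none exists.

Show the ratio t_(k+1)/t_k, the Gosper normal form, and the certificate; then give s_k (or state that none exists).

r(k) = (k + 5)/(2*(k + 6)) after simplifying.
Gosper form: A/B · C(k+1)/C(k) with A=k/2 + 5/2, B=k + 6, C=1.
Solve (k/2 + 5/2)·f(k+1) − (k + 5)·f(k) = 1.
Bound: deg f ≤ -1.
Negative degree bound (-1): no f exists, t_k not Gosper-summable.

none (Gosper's algorithm certifies no s_k)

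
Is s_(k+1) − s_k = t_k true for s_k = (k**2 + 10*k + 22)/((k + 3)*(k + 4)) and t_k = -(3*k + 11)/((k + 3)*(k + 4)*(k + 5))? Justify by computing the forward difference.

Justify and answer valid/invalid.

s_(k+1) = (10*k + (k + 1)**2 + 32)/((k + 4)*(k + 5))
s_(k+1) − s_k = (-3*k - 11)/(k**3 + 12*k**2 + 47*k + 60)
(s_(k+1) − s_k) − t_k = 0

valid; difference matches t_k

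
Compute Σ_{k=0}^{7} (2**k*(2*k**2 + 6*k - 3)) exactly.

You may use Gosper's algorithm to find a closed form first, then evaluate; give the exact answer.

Σ = 27907

t_(k+1)/t_k = 2*(2*k**2 + 10*k + 5)/(2*k**2 + 6*k - 3).
A = 2, B = 1, C = k**2 + 3*k - 3/2.
Need (2)·f(k+1) − (1)·f(k) = k**2 + 3*k - 3/2.
deg f ≤ 2 (via 0,0,2).
Match coefficients ⇒ f(k) = (2*k**2 - 2*k - 3)/2.
Then R = B(k−1)f/C = (2*k**2 - 2*k - 3)/(2*k**2 + 6*k - 3), so s_k = R(k)·t_k = 2**k*(2*k**2 - 2*k - 3).
Verify: 2**k*(2*k**2 + 6*k - 3) matches t_k.
Telescoping: Σ = s_(8) − s_(0) = 27904 − (-3) = 27907.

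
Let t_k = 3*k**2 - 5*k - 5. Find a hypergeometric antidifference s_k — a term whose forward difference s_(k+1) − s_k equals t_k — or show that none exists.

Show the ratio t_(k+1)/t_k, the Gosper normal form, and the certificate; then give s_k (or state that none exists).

s_k = k*(k**2 - 4*k - 2)

The ratio is (3*k**2 + k - 7)/(3*k**2 - 5*k - 5).
So A=1 and B=1, with C=k**2 - 5*k/3 - 5/3.
Solve (1)·f(k+1) − (1)·f(k) = k**2 - 5*k/3 - 5/3.
Degrees (0,0,2) ⇒ d ≤ 3.
Match coefficients ⇒ f(k) = k*(k**2 - 4*k - 2)/3.
Certificate R = B(k−1)f/C = k*(k**2 - 4*k - 2)/(3*k**2 - 5*k - 5) gives s_k = k*(k**2 - 4*k - 2).
Verify: 3*k**2 - 5*k - 5 matches t_k.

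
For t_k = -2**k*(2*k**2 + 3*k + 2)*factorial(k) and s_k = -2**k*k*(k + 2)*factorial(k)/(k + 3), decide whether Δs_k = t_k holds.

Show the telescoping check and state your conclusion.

s_(k+1) = -2**(k + 1)*(k + 1)*(k + 3)*factorial(k + 1)/(k + 4)
s_(k+1) − s_k = -2**k*(2*k**4 + 15*k**3 + 38*k**2 + 40*k + 18)*factorial(k)/((k + 3)*(k + 4))
(s_(k+1) − s_k) − t_k = 2**k*(2*k**3 + 9*k**2 + 10*k + 6)*factorial(k)/((k + 3)*(k + 4))

Invalid: residual 2**k*(2*k**3 + 9*k**2 + 10*k + 6)*factorial(k)/((k + 3)*(k + 4)) ≠ 0.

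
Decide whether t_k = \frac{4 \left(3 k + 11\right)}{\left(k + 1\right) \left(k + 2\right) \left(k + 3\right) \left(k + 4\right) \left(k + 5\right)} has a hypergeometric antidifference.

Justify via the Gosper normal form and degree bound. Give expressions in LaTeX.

Step 1: r(k) = (k + 1)*(3*k + 14)/((k + 6)*(3*k + 11)).
So A=k + 1 and B=k + 6, with C=k + 11/3.
Need (k + 1)·f(k+1) − (k + 5)·f(k) = k + 11/3.
deg f ≤ 4 (via 1,1,1).
Coefficient equations give f(k) = k*(k + 3)*(k**2 + 7*k + 14)/24.
R(k) = B(k−1)·f(k)/C(k) = k*(k + 3)*(k + 5)*(k**2 + 7*k + 14)/(8*(3*k + 11)); s_k = R·t_k = k*(k**2 + 7*k + 14)/(2*(k**3 + 7*k**2 + 14*k + 8)).
Check: Δs_k = 4*(3*k + 11)/(k**5 + 15*k**4 + 85*k**3 + 225*k**2 + 274*k + 120). ✓

Yes. s_k = \frac{k \left(k^{2} + 7 k + 14\right)}{2 \left(k^{3} + 7 k^{2} + 14 k + 8\right)}.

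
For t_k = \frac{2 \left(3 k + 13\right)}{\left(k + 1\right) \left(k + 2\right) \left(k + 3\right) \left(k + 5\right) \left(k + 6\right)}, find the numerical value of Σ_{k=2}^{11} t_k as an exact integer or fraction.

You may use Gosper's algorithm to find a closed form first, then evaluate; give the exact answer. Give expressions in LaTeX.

Σ = 215/9282

r(k) = (k + 1)*(k + 5)*(3*k + 16)/((k + 4)*(k + 7)*(3*k + 13)) after simplifying.
A = k + 1, B = k + 7, C = k**2 + 25*k/3 + 52/3.
Need (k + 1)·f(k+1) − (k + 6)·f(k) = k**2 + 25*k/3 + 52/3.
deg f ≤ 5 (via 1,1,2).
Coefficient equations give f(k) = k*(k + 3)*(k + 4)*(k**2 + 8*k + 17)/30.
Then R = B(k−1)f/C = k*(k + 3)*(k + 6)*(k**2 + 8*k + 17)/(10*(3*k + 13)), so s_k = R(k)·t_k = k*(k**2 + 8*k + 17)/(5*(k**3 + 8*k**2 + 17*k + 10)).
Δs = 2*(3*k + 13)/(k**5 + 17*k**4 + 107*k**3 + 307*k**2 + 396*k + 180), as required.
Σ_(k=2)^(11) t_k = s_(12) − s_(2) = 1542/7735 − (37/210) = 215/9282.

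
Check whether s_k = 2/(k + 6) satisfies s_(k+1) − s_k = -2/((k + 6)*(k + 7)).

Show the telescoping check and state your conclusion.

Valid — Δs_k = t_k.

s_(k+1) = 2/(k + 7)
s_(k+1) − s_k = -2/((k + 6)*(k + 7))
(s_(k+1) − s_k) − t_k = 0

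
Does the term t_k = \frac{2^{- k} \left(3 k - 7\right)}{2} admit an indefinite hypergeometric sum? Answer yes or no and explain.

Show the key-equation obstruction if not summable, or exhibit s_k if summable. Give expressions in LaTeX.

Compute t_(k+1)/t_k: get (3*k - 4)/(2*(3*k - 7)).
A = 1/2, B = 1, C = k - 7/3.
Key eq: (1/2)·f(k+1) = (1)·f(k) + (k - 7/3).
Bound: deg f ≤ 1.
A polynomial solution: f(k) = -2*(3*k - 4)/3.
R(k) = B(k−1)·f(k)/C(k) = -2*(3*k - 4)/(3*k - 7); s_k = R·t_k = (4 - 3*k)/2**k.
Verify: (3*k - 7)/(2*2**k) matches t_k.

Yes. s_k = 2^{- k} \left(4 - 3 k\right).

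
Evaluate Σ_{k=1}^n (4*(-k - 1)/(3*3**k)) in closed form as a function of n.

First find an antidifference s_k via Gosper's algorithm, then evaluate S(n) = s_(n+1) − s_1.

Step 1: r(k) = (k + 2)/(3*(k + 1)).
Take A(k)=1/3, B(k)=1, C(k)=k + 1.
f must satisfy (1/3)·f(k+1) − (1)·f(k) = k + 1.
deg f ≤ 1 (via 0,0,1).
Match coefficients ⇒ f(k) = -3*(2*k + 3)/4.
Then R = B(k−1)f/C = -3*(2*k + 3)/(4*(k + 1)), so s_k = R(k)·t_k = (2*k + 3)/3**k.
Δs = 4*(-k - 1)/(3*3**k), as required.
Evaluate: s_(n+1) = 3**(-n - 1)*(2*n + 5); subtract s_(1) = 5/3 ⇒ S(n) = 3**(-n - 1)*(-5*3**n + 2*n + 5).

S(n) = 3**(-n - 1)*(-5*3**n + 2*n + 5)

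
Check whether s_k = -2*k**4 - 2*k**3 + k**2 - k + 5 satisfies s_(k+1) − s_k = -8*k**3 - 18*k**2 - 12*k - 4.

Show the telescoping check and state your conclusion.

Valid: the claim telescopes to t_k.

s_(k+1) = -2*k**4 - 10*k**3 - 17*k**2 - 13*k + 1
s_(k+1) − s_k = -8*k**3 - 18*k**2 - 12*k - 4
(s_(k+1) − s_k) − t_k = 0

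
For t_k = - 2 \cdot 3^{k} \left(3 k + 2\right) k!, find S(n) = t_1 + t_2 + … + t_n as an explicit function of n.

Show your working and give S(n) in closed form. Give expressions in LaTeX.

S(n) = - 6 \cdot 3^{n} \left(n + 1\right)! + 6

The ratio is 3*(k + 1)*(3*k + 5)/(3*k + 2).
Normal form (A,B,C) = (3*k + 3, 1, k + 2/3).
Key eq: (3*k + 3)·f(k+1) = (1)·f(k) + (k + 2/3).
Bound: deg f ≤ 0.
Coefficient equations give f(k) = 1/3.
Get s_k = R·t_k = -2*3**k*factorial(k) with R(k) = B(k−1)f(k)/C(k) = 1/(3*k + 2).
Verify: -2*3**k*(3*k + 2)*factorial(k) matches t_k.
Σ_(k=1)^n t_k = s_(n+1) − s_(1) = (-6*3**n*factorial(n + 1)) − (-6), i.e. -6*3**n*factorial(n + 1) + 6.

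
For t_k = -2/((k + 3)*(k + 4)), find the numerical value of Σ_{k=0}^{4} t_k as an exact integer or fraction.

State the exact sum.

Σ = -5/12

The ratio is (k + 3)/(k + 5).
A = k + 3, B = k + 5, C = 1.
f must satisfy (k + 3)·f(k+1) − (k + 4)·f(k) = 1.
d = 1 from the (1,1,0) case.
Solve for f: f(k) = k/3 (degree 1 ≤ 1).
R(k) = B(k−1)·f(k)/C(k) = k*(k + 4)/3; s_k = R·t_k = -2*k/(3*k + 9).
Verify: -2/(k**2 + 7*k + 12) matches t_k.
Telescoping: Σ = s_(5) − s_(0) = -5/12 − (0) = -5/12.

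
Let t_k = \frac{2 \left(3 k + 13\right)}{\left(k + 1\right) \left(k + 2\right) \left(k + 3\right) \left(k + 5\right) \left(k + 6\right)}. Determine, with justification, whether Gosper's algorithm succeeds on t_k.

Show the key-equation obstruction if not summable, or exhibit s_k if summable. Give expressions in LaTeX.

Yes. s_k = \frac{k \left(k^{2} + 8 k + 17\right)}{5 \left(k^{3} + 8 k^{2} + 17 k + 10\right)}.

Compute t_(k+1)/t_k: get (k + 1)*(k + 5)*(3*k + 16)/((k + 4)*(k + 7)*(3*k + 13)).
Gosper form: A/B · C(k+1)/C(k) with A=k + 1, B=k + 7, C=k**2 + 25*k/3 + 52/3.
f must satisfy (k + 1)·f(k+1) − (k + 6)·f(k) = k**2 + 25*k/3 + 52/3.
Degrees (1,1,2) ⇒ d ≤ 5.
Solve for f: f(k) = k*(k + 3)*(k + 4)*(k**2 + 8*k + 17)/30 (degree 5 ≤ 5).
R(k) = B(k−1)·f(k)/C(k) = k*(k + 3)*(k + 6)*(k**2 + 8*k + 17)/(10*(3*k + 13)); s_k = R·t_k = k*(k**2 + 8*k + 17)/(5*(k**3 + 8*k**2 + 17*k + 10)).
Check: Δs_k = 2*(3*k + 13)/(k**5 + 17*k**4 + 107*k**3 + 307*k**2 + 396*k + 180). ✓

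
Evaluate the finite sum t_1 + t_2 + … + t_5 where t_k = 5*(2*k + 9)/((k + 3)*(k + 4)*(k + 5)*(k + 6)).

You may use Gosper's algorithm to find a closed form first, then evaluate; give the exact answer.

Σ = 125/792

Ratio r(k) = (k + 3)*(2*k + 11)/((k + 7)*(2*k + 9)).
Factor: A=k + 3; B=k + 7; C=k + 9/2.
f must satisfy (k + 3)·f(k+1) − (k + 6)·f(k) = k + 9/2.
Degrees (1,1,1) ⇒ d ≤ 3.
A polynomial solution: f(k) = k*(k + 4)*(k + 8)/30.
So s_k = (B(k−1)f/C)·t_k = (k*(k + 4)*(k + 6)*(k + 8)/(15*(2*k + 9)))·t_k = k*(k + 8)/(3*(k**2 + 8*k + 15)).
Verify: 5*(2*k + 9)/(k**4 + 18*k**3 + 119*k**2 + 342*k + 360) matches t_k.
Σ_(k=1)^(5) t_k = s_(6) − s_(1) = 28/99 − (1/8) = 125/792.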